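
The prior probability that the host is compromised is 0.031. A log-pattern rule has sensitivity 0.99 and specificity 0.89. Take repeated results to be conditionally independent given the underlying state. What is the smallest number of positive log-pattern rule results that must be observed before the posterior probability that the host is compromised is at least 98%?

4

Prior odds = 0.031/0.969 = 31/969.
False-positive rate = 1 − 0.89 = 0.11; likelihood ratio of a positive = 0.99/0.11 = 9.
Target odds: 0.98 ÷ 0.02 = 49.
Need (31/969) × 9ⁿ ≥ 49, i.e. 9ⁿ ≥ 47481/31.
9³ = 729 falls short of 47481/31 but 9⁴ = 6561 reaches it, so n = 4.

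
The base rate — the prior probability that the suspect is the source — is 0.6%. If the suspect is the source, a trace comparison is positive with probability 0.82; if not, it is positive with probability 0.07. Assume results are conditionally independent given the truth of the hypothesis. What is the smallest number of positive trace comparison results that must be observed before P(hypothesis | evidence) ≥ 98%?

4

Prior odds = 0.006/0.994 = 3/497.
Likelihood ratio of a positive = 0.82/0.07 = 82/7.
Target posterior odds = 0.98/0.02 = 49.
Require (82/7)ⁿ ≥ 49 ÷ (3/497) = 24353/3.
(82/7)³ = 551368/343 falls short of 24353/3 but (82/7)⁴ = 45212176/2401 reaches it, so n = 4.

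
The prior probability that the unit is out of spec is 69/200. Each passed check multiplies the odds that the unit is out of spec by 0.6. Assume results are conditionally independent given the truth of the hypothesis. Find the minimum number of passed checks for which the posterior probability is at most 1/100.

8

Prior odds: 0.345 ÷ 0.655 = 69/131.
Likelihood ratio per passed check = 0.6.
Target posterior odds = 0.01/0.99 = 1/99.
Require 0.6ⁿ ≤ 1/99 ÷ (69/131) = 131/6831.
0.6⁷ = 2187/78125 is still above 131/6831 but 0.6⁸ = 6561/390625 is at or below it, so n = 8.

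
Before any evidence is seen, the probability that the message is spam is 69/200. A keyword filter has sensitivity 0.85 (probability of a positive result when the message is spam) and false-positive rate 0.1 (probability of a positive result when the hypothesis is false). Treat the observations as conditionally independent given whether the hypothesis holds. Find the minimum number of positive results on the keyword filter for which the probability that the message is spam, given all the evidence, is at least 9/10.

Prior odds = 0.345/0.655 = 69/131.
Likelihood ratio of a positive result = 0.85/0.1 = 8.5.
Target posterior odds = 0.9/0.1 = 9.
Require 8.5ⁿ ≥ 9 ÷ (69/131) = 393/23.
8.5¹ = 8.5 falls short of 393/23 but 8.5² = 72.25 reaches it, so n = 2.

2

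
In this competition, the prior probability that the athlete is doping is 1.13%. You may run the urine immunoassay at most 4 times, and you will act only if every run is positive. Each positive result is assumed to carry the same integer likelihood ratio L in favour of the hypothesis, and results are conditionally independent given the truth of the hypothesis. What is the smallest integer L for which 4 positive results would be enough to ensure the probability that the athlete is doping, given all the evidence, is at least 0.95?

Prior odds = 0.0113/0.9887 = 113/9887.
Target odds = 0.95/0.05 = 19.
Need L⁴ ≥ 19 ÷ (113/9887) = 187853/113.
6⁴ = 1296 < 187853/113 ≤ 2401 = 7⁴, so L = 7.

7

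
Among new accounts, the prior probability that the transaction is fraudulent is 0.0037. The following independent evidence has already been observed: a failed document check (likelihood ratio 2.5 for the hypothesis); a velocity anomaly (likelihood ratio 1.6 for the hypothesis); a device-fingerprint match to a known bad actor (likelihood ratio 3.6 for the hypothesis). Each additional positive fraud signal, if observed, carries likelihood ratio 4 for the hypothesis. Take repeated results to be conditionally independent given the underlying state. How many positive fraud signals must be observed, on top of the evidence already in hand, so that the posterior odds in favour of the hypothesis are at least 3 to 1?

Prior odds = 0.0037/0.9963 = 37/9963.
Combined Bayes factor of the evidence already in hand = 2.5 × 1.6 × 3.6 = 14.4.
Odds after that evidence = (37/9963) × 14.4 = 296/5535.
Target odds = 3.
Need 4ⁿ ≥ 3 ÷ (296/5535) = 16605/296.
4² = 16 falls short of 16605/296 but 4³ = 64 reaches it, so n = 3.

3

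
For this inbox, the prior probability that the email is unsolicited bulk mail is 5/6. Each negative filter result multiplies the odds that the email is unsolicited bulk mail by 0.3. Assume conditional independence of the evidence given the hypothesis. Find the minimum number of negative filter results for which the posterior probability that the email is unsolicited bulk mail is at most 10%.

4

Prior odds = (5/6)/(1/6) = 5.
Likelihood ratio per negative filter result = 0.3.
Target odds: 0.1 ÷ 0.9 = 1/9.
Need 5 × 0.3ⁿ ≤ 1/9, i.e. 0.3ⁿ ≤ 1/45.
0.3³ = 0.027 is still above 1/45 but 0.3⁴ = 0.0081 is at or below it, so n = 4.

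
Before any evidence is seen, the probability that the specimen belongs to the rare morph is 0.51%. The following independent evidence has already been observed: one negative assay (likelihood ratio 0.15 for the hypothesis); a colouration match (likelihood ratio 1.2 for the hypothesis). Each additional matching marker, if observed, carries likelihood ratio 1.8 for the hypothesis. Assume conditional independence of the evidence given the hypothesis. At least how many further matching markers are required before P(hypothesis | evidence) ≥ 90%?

Prior odds = 0.0051/0.9949 = 51/9949.
Combined Bayes factor of the evidence already in hand = 0.15 × 1.2 = 0.18.
Odds after that evidence = (51/9949) × 0.18 = 459/497450.
Target odds = 0.9/0.1 = 9.
Need 1.8ⁿ ≥ 9 ÷ (459/497450) = 497450/51.
1.8¹⁵ ≈6746.64 falls short of 497450/51 but 1.8¹⁶ ≈12144 reaches it, so n = 16.

16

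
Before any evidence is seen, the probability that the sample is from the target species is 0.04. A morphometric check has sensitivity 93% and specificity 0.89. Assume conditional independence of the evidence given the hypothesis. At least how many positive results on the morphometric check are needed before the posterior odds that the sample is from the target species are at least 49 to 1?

4

Prior odds: 0.04 ÷ 0.96 = 1/24.
False-positive rate = 1 − 0.89 = 0.11; likelihood ratio of a positive = 0.93/0.11 = 93/11.
Target odds = 49.
Need (1/24) × (93/11)ⁿ ≥ 49, i.e. (93/11)ⁿ ≥ 1176.
(93/11)³ = 804357/1331 falls short of 1176 but (93/11)⁴ = 74805201/14641 reaches it, so n = 4.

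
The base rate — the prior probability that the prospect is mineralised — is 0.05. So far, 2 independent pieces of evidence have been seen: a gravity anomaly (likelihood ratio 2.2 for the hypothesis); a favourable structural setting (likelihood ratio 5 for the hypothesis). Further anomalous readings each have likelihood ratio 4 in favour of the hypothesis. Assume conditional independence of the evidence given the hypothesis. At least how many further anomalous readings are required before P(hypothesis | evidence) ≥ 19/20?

3

Prior odds = 0.05/0.95 = 1/19.
Combined Bayes factor of the evidence already in hand = 2.2 × 5 = 11.
Odds after that evidence = (1/19) × 11 = 11/19.
Target odds = 0.95/0.05 = 19.
Need 4ⁿ ≥ 19 ÷ (11/19) = 361/11.
4² = 16 falls short of 361/11 but 4³ = 64 reaches it, so n = 3.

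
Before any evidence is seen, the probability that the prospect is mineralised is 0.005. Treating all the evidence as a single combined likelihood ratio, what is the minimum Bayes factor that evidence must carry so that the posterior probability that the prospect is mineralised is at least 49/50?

Prior odds = 0.005/0.995 = 1/199.
Target odds = 0.98/0.02 = 49.
Required Bayes factor = 49 ÷ (1/199) = 9751.

9751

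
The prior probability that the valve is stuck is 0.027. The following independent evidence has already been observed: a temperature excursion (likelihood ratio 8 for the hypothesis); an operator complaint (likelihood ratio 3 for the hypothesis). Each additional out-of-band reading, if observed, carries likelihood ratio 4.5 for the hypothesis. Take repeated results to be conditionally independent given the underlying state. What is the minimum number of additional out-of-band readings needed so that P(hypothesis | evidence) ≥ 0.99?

4

Prior odds = 0.027/0.973 = 27/973.
Combined Bayes factor of the evidence already in hand = 8 × 3 = 24.
Odds after that evidence = (27/973) × 24 = 648/973.
Target odds = 0.99/0.01 = 99.
Need 4.5ⁿ ≥ 99 ÷ (648/973) = 10703/72.
4.5³ = 91.125 falls short of 10703/72 but 4.5⁴ = 410.0625 reaches it, so n = 4.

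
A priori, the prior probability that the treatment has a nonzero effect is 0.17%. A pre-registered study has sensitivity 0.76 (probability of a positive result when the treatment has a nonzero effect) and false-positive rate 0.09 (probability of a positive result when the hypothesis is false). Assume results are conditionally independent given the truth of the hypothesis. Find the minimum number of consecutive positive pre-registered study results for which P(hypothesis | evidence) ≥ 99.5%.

6

Prior odds: 0.0017 ÷ 0.9983 = 17/9983.
Likelihood ratio of a positive result = 0.76/0.09 = 76/9.
Target posterior odds = 0.995/0.005 = 199.
Require (76/9)ⁿ ≥ 199 ÷ (17/9983) = 1986617/17.
(76/9)⁵ ≈42939.3 falls short of 1986617/17 but (76/9)⁶ ≈362599 reaches it, so n = 6.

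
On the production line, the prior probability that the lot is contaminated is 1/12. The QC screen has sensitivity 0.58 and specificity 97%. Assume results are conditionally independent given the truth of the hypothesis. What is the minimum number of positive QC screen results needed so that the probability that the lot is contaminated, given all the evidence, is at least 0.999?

4

Prior odds = (1/12)/(11/12) = 1/11.
False-positive rate = 1 − 0.97 = 0.03; likelihood ratio of a positive = 0.58/0.03 = 58/3.
Target odds: 0.999 ÷ 0.001 = 999.
Require (58/3)ⁿ ≥ 999 ÷ (1/11) = 10989.
(58/3)³ = 195112/27 falls short of 10989 but (58/3)⁴ = 11316496/81 reaches it, so n = 4.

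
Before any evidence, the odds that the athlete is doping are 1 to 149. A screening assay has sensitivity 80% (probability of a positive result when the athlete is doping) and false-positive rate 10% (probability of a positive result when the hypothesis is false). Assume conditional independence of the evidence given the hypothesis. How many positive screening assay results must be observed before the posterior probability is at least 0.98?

Prior odds = 1/149.
Likelihood ratio of a positive result = 0.8/0.1 = 8.
Target posterior odds = 0.98/0.02 = 49.
Require 8ⁿ ≥ 49 ÷ (1/149) = 7301.
8⁴ = 4096 falls short of 7301 but 8⁵ = 32768 reaches it, so n = 5.

5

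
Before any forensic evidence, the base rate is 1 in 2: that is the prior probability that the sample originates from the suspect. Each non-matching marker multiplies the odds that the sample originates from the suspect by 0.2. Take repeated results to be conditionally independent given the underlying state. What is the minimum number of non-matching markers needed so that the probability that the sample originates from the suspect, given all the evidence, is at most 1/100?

Prior odds: 0.5 ÷ 0.5 = 1.
Likelihood ratio per non-matching marker = 0.2.
Target odds: 0.01 ÷ 0.99 = 1/99.
Need 1 × 0.2ⁿ ≤ 1/99, i.e. 0.2ⁿ ≤ 1/99.
0.2² = 0.04 is still above 1/99 but 0.2³ = 0.008 is at or below it, so n = 3.

3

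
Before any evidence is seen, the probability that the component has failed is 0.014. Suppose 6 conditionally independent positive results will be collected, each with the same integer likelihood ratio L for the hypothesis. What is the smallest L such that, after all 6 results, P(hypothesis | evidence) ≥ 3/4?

3

Prior odds = 0.014/0.986 = 7/493.
Target odds = 0.75/0.25 = 3.
Need L⁶ ≥ 3 ÷ (7/493) = 1479/7.
2⁶ = 64 < 1479/7 ≤ 729 = 3⁶, so L = 3.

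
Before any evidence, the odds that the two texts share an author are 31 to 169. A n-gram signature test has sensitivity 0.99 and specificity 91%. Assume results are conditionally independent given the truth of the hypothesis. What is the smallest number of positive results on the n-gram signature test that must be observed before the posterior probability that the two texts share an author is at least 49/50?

3

Prior odds = 31/169.
False-positive rate = 1 − 0.91 = 0.09; likelihood ratio of a positive = 0.99/0.09 = 11.
Target posterior odds = 0.98/0.02 = 49.
Need (31/169) × 11ⁿ ≥ 49, i.e. 11ⁿ ≥ 8281/31.
11² = 121 falls short of 8281/31 but 11³ = 1331 reaches it, so n = 3.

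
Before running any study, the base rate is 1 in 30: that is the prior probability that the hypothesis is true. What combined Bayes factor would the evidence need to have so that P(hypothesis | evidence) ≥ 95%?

551

Prior odds = (1/30)/(29/30) = 1/29.
Target odds = 0.95/0.05 = 19.
Required Bayes factor = 19 ÷ (1/29) = 551.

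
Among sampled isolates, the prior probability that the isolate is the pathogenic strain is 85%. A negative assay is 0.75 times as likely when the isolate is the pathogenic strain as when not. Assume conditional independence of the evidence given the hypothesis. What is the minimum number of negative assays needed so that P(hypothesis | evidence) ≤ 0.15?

Prior odds: 0.85 ÷ 0.15 = 17/3.
Likelihood ratio per negative assay = 0.75.
Target posterior odds = 0.15/0.85 = 3/17.
Require 0.75ⁿ ≤ 3/17 ÷ (17/3) = 9/289.
0.75¹² = 531441/16777216 is still above 9/289 but 0.75¹³ = 1594323/67108864 is at or below it, so n = 13.

13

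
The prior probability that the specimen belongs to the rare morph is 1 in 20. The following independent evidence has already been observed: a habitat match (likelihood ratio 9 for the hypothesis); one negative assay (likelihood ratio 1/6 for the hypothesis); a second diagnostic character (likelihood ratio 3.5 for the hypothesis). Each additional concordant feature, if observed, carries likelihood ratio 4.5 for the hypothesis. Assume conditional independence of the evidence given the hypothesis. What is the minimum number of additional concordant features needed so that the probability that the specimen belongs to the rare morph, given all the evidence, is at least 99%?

4

Prior odds = 0.05/0.95 = 1/19.
Combined Bayes factor of the evidence already in hand = 9 × (1/6) × 3.5 = 5.25.
Odds after that evidence = (1/19) × 5.25 = 21/76.
Target odds = 0.99/0.01 = 99.
Need 4.5ⁿ ≥ 99 ÷ (21/76) = 2508/7.
4.5³ = 91.125 falls short of 2508/7 but 4.5⁴ = 410.0625 reaches it, so n = 4.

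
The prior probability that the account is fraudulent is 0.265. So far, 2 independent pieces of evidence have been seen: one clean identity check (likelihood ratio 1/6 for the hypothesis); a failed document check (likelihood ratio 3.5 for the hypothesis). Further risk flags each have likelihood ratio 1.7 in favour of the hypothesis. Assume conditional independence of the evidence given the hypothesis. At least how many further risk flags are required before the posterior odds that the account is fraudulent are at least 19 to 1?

9

Prior odds = 0.265/0.735 = 53/147.
Combined Bayes factor of the evidence already in hand = (1/6) × 3.5 = 7/12.
Odds after that evidence = (53/147) × 7/12 = 53/252.
Target odds = 19.
Need 1.7ⁿ ≥ 19 ÷ (53/252) = 4788/53.
1.7⁸ ≈69.7576 falls short of 4788/53 but 1.7⁹ ≈118.588 reaches it, so n = 9.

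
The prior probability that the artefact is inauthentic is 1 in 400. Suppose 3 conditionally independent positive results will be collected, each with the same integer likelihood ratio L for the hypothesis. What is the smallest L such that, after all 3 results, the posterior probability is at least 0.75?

Prior odds = 0.0025/0.9975 = 1/399.
Target odds = 0.75/0.25 = 3.
Need L³ ≥ 3 ÷ (1/399) = 1197.
10³ = 1000 < 1197 ≤ 1331 = 11³, so L = 11.

11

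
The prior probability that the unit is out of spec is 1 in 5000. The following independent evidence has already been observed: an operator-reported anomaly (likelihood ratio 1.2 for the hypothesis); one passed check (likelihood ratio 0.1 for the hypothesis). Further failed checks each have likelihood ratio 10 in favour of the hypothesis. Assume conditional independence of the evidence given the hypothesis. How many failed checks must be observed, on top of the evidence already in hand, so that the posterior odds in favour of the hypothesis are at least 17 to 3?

Prior odds = 0.0002/0.9998 = 1/4999.
Combined Bayes factor of the evidence already in hand = 1.2 × 0.1 = 0.12.
Odds after that evidence = (1/4999) × 0.12 = 3/124975.
Target odds = 17/3.
Need 10ⁿ ≥ 17/3 ÷ (3/124975) = 2124575/9.
10⁵ = 100000 falls short of 2124575/9 but 10⁶ = 1000000 reaches it, so n = 6.

6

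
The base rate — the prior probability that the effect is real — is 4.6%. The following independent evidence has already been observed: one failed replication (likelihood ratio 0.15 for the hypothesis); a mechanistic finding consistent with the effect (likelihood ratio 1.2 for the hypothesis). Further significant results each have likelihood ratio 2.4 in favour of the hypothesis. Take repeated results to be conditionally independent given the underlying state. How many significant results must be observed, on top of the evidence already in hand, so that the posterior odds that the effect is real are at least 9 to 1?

Prior odds = 0.046/0.954 = 23/477.
Combined Bayes factor of the evidence already in hand = 0.15 × 1.2 = 0.18.
Odds after that evidence = (23/477) × 0.18 = 23/2650.
Target odds = 9.
Need 2.4ⁿ ≥ 9 ÷ (23/2650) = 23850/23.
2.4⁷ = 35831808/78125 falls short of 23850/23 but 2.4⁸ = 429981696/390625 reaches it, so n = 8.

8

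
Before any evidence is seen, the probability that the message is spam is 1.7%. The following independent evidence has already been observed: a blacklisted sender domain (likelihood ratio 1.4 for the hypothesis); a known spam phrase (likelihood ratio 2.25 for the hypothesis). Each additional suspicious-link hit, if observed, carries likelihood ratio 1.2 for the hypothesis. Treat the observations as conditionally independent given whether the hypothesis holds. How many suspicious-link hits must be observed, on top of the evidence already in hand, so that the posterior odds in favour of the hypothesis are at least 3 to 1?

Prior odds = 0.017/0.983 = 17/983.
Combined Bayes factor of the evidence already in hand = 1.4 × 2.25 = 3.15.
Odds after that evidence = (17/983) × 3.15 = 1071/19660.
Target odds = 3.
Need 1.2ⁿ ≥ 3 ÷ (1071/19660) = 19660/357.
1.2²¹ ≈46.0051 falls short of 19660/357 but 1.2²² ≈55.2061 reaches it, so n = 22.

22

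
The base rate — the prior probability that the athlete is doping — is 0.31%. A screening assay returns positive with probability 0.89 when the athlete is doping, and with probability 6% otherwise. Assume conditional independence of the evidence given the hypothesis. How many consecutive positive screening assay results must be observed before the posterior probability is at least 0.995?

5

Prior odds = 0.0031/0.9969 = 31/9969.
Likelihood ratio of a positive result = 0.89/0.06 = 89/6.
Target odds: 0.995 ÷ 0.005 = 199.
Require (89/6)ⁿ ≥ 199 ÷ (31/9969) = 1983831/31.
(89/6)⁴ = 62742241/1296 falls short of 1983831/31 but (89/6)⁵ ≈718115 reaches it, so n = 5.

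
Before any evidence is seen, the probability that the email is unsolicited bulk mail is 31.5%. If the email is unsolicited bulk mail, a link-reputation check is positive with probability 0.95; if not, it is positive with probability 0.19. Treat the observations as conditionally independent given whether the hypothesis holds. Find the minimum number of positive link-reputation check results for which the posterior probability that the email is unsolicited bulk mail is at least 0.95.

Prior odds = 0.315/0.685 = 63/137.
Likelihood ratio of a positive = 0.95/0.19 = 5.
Target posterior odds = 0.95/0.05 = 19.
Require 5ⁿ ≥ 19 ÷ (63/137) = 2603/63.
5² = 25 falls short of 2603/63 but 5³ = 125 reaches it, so n = 3.

3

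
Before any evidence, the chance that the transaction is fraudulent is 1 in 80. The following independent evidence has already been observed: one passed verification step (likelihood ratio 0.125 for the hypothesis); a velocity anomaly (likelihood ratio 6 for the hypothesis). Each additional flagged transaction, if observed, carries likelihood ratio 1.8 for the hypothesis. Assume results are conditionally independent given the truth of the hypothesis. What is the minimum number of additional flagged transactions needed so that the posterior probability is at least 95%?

13

Prior odds = 0.0125/0.9875 = 1/79.
Combined Bayes factor of the evidence already in hand = 0.125 × 6 = 0.75.
Odds after that evidence = (1/79) × 0.75 = 3/316.
Target odds = 0.95/0.05 = 19.
Need 1.8ⁿ ≥ 19 ÷ (3/316) = 6004/3.
1.8¹² ≈1156.83 falls short of 6004/3 but 1.8¹³ ≈2082.3 reaches it, so n = 13.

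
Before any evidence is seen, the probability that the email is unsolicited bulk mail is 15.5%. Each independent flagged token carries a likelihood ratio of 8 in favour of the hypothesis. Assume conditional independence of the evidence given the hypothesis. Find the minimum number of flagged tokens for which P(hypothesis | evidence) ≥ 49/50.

Prior odds: 0.155 ÷ 0.845 = 31/169.
Likelihood ratio per flagged token = 8.
Target odds: 0.98 ÷ 0.02 = 49.
Require 8ⁿ ≥ 49 ÷ (31/169) = 8281/31.
8² = 64 falls short of 8281/31 but 8³ = 512 reaches it, so n = 3.

3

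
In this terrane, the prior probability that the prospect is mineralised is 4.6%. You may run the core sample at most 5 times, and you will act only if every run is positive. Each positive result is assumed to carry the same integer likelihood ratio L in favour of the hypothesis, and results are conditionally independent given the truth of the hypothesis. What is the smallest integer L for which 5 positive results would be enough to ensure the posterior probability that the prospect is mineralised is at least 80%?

3

Prior odds = 0.046/0.954 = 23/477.
Target odds = 0.8/0.2 = 4.
Need L⁵ ≥ 4 ÷ (23/477) = 1908/23.
2⁵ = 32 < 1908/23 ≤ 243 = 3⁵, so L = 3.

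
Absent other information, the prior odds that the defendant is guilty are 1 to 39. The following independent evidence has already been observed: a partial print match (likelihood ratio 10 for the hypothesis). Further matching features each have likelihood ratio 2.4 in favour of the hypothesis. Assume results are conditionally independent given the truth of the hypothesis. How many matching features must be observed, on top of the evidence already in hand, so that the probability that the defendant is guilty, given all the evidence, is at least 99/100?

7

Prior odds = 1/39.
Bayes factor of the evidence already in hand = 10.
Odds after that evidence = (1/39) × 10 = 10/39.
Target odds = 0.99/0.01 = 99.
Need 2.4ⁿ ≥ 99 ÷ (10/39) = 386.1.
2.4⁶ = 2985984/15625 falls short of 386.1 but 2.4⁷ = 35831808/78125 reaches it, so n = 7.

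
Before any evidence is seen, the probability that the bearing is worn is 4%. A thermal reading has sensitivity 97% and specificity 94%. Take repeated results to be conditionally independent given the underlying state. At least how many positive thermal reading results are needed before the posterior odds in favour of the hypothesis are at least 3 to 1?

Prior odds: 0.04 ÷ 0.96 = 1/24.
False-positive rate = 1 − 0.94 = 0.06; likelihood ratio of a positive = 0.97/0.06 = 97/6.
Target odds = 3.
Require (97/6)ⁿ ≥ 3 ÷ (1/24) = 72.
(97/6)¹ = 97/6 falls short of 72 but (97/6)² = 9409/36 reaches it, so n = 2.

2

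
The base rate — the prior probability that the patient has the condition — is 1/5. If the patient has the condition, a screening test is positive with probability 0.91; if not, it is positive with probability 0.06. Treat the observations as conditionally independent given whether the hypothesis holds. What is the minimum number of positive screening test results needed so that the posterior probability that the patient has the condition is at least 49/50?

2

Prior odds = 0.2/0.8 = 0.25.
Likelihood ratio of a positive = 0.91/0.06 = 91/6.
Target posterior odds = 0.98/0.02 = 49.
Require (91/6)ⁿ ≥ 49 ÷ 0.25 = 196.
(91/6)¹ = 91/6 falls short of 196 but (91/6)² = 8281/36 reaches it, so n = 2.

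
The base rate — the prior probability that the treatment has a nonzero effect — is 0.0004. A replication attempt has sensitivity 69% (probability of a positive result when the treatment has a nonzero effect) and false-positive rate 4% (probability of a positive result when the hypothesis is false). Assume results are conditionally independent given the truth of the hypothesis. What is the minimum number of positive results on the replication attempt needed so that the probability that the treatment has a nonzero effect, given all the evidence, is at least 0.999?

Prior odds: 0.0004 ÷ 0.9996 = 1/2499.
Likelihood ratio of a positive result = 0.69/0.04 = 17.25.
Target odds: 0.999 ÷ 0.001 = 999.
Require 17.25ⁿ ≥ 999 ÷ (1/2499) = 2496501.
17.25⁵ ≈1.52737e+06 falls short of 2496501 but 17.25⁶ ≈2.63472e+07 reaches it, so n = 6.

6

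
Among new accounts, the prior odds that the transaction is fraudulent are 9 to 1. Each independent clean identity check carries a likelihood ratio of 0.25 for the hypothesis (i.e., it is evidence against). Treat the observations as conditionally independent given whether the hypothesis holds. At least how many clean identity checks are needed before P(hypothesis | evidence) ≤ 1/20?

Prior odds = 9.
Likelihood ratio per clean identity check = 0.25.
Target odds: 0.05 ÷ 0.95 = 1/19.
Require 0.25ⁿ ≤ 1/19 ÷ 9 = 1/171.
0.25³ = 0.015625 is still above 1/171 but 0.25⁴ = 0.00390625 is at or below it, so n = 4.

4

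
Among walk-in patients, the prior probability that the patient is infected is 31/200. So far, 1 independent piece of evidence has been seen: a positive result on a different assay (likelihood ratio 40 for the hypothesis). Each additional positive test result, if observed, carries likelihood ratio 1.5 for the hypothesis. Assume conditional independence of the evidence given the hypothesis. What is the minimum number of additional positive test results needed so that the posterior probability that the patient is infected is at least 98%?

Prior odds = 0.155/0.845 = 31/169.
Bayes factor of the evidence already in hand = 40.
Odds after that evidence = (31/169) × 40 = 1240/169.
Target odds = 0.98/0.02 = 49.
Need 1.5ⁿ ≥ 49 ÷ (1240/169) = 8281/1240.
1.5⁴ = 5.0625 falls short of 8281/1240 but 1.5⁵ = 7.59375 reaches it, so n = 5.

5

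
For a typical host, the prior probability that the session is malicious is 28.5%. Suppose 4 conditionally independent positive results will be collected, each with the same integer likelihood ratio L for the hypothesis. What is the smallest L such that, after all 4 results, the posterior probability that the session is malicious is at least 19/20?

3

Prior odds = 0.285/0.715 = 57/143.
Target odds = 0.95/0.05 = 19.
Need L⁴ ≥ 19 ÷ (57/143) = 143/3.
2⁴ = 16 < 143/3 ≤ 81 = 3⁴, so L = 3.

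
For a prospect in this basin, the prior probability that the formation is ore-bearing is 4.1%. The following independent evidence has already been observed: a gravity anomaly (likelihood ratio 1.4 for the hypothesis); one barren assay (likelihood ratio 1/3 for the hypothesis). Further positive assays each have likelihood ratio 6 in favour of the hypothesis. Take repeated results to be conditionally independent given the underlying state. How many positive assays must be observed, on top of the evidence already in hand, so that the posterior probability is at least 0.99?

Prior odds = 0.041/0.959 = 41/959.
Combined Bayes factor of the evidence already in hand = 1.4 × (1/3) = 7/15.
Odds after that evidence = (41/959) × 7/15 = 41/2055.
Target odds = 0.99/0.01 = 99.
Need 6ⁿ ≥ 99 ÷ (41/2055) = 203445/41.
6⁴ = 1296 falls short of 203445/41 but 6⁵ = 7776 reaches it, so n = 5.

5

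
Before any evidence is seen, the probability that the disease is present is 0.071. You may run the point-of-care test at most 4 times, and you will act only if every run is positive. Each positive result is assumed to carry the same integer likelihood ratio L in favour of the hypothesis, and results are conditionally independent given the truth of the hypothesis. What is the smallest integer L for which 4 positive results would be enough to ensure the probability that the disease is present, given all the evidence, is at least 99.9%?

11

Prior odds = 0.071/0.929 = 71/929.
Target odds = 0.999/0.001 = 999.
Need L⁴ ≥ 999 ÷ (71/929) = 928071/71.
10⁴ = 10000 < 928071/71 ≤ 14641 = 11⁴, so L = 11.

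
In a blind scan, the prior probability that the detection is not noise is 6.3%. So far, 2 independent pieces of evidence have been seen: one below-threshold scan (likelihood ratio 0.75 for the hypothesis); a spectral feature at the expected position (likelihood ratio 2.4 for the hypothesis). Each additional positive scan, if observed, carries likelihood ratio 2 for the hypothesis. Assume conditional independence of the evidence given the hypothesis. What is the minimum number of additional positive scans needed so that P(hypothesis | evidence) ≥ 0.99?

Prior odds = 0.063/0.937 = 63/937.
Combined Bayes factor of the evidence already in hand = 0.75 × 2.4 = 1.8.
Odds after that evidence = (63/937) × 1.8 = 567/4685.
Target odds = 0.99/0.01 = 99.
Need 2ⁿ ≥ 99 ÷ (567/4685) = 51535/63.
2⁹ = 512 falls short of 51535/63 but 2¹⁰ = 1024 reaches it, so n = 10.

10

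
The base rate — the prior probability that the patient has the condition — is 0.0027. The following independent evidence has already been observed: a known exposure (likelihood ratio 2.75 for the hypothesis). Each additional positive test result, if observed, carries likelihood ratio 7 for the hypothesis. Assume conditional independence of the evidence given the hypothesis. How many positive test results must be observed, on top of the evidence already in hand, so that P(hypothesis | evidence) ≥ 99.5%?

6

Prior odds = 0.0027/0.9973 = 27/9973.
Bayes factor of the evidence already in hand = 2.75.
Odds after that evidence = (27/9973) × 2.75 = 297/39892.
Target odds = 0.995/0.005 = 199.
Need 7ⁿ ≥ 199 ÷ (297/39892) = 7938508/297.
7⁵ = 16807 falls short of 7938508/297 but 7⁶ = 117649 reaches it, so n = 6.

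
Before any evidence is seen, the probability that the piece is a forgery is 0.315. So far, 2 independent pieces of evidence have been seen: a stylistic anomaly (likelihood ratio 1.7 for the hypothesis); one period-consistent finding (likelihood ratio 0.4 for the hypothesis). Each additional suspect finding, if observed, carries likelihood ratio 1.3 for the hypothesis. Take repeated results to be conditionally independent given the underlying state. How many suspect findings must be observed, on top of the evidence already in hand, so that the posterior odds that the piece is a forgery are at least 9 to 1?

Prior odds = 0.315/0.685 = 63/137.
Combined Bayes factor of the evidence already in hand = 1.7 × 0.4 = 0.68.
Odds after that evidence = (63/137) × 0.68 = 1071/3425.
Target odds = 9.
Need 1.3ⁿ ≥ 9 ÷ (1071/3425) = 3425/119.
1.3¹² ≈23.2981 falls short of 3425/119 but 1.3¹³ ≈30.2875 reaches it, so n = 13.

13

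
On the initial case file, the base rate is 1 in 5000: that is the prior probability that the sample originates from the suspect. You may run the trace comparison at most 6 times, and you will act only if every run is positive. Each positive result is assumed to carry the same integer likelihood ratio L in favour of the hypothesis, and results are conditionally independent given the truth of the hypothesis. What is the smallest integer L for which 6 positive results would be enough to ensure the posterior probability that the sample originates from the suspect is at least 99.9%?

Prior odds = 0.0002/0.9998 = 1/4999.
Target odds = 0.999/0.001 = 999.
Need L⁶ ≥ 999 ÷ (1/4999) = 4994001.
13⁶ = 4826809 < 4994001 ≤ 7529536 = 14⁶, so L = 14.

14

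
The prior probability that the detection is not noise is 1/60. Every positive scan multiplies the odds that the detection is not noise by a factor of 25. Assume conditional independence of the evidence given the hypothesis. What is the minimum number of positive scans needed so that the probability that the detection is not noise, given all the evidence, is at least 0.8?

2

Prior odds = (1/60)/(59/60) = 1/59.
Likelihood ratio per positive scan = 25.
Target posterior odds = 0.8/0.2 = 4.
Require 25ⁿ ≥ 4 ÷ (1/59) = 236.
25¹ = 25 falls short of 236 but 25² = 625 reaches it, so n = 2.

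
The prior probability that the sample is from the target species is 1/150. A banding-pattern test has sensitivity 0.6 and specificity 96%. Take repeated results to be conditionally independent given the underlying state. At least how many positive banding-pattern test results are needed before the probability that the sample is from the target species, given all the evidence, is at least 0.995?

Prior odds: (1/150) ÷ (149/150) = 1/149.
False-positive rate = 1 − 0.96 = 0.04; likelihood ratio of a positive = 0.6/0.04 = 15.
Target posterior odds = 0.995/0.005 = 199.
Need (1/149) × 15ⁿ ≥ 199, i.e. 15ⁿ ≥ 29651.
15³ = 3375 falls short of 29651 but 15⁴ = 50625 reaches it, so n = 4.

4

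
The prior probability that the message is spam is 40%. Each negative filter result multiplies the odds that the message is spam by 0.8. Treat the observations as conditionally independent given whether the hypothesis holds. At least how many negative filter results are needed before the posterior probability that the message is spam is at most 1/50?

Prior odds = 0.4/0.6 = 2/3.
Likelihood ratio per negative filter result = 0.8.
Target posterior odds = 0.02/0.98 = 1/49.
Need (2/3) × 0.8ⁿ ≤ 1/49, i.e. 0.8ⁿ ≤ 3/98.
0.8¹⁵ ≈0.0351844 is still above 3/98 but 0.8¹⁶ ≈0.0281475 is at or below it, so n = 16.

16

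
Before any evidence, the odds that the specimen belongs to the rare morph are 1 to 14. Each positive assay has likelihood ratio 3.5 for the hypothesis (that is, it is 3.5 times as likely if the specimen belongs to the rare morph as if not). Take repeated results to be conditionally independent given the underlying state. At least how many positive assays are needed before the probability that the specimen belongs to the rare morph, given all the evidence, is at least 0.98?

6

Prior odds = 1/14.
Likelihood ratio per positive assay = 3.5.
Target odds: 0.98 ÷ 0.02 = 49.
Need (1/14) × 3.5ⁿ ≥ 49, i.e. 3.5ⁿ ≥ 686.
3.5⁵ = 525.21875 falls short of 686 but 3.5⁶ = 1838.265625 reaches it, so n = 6.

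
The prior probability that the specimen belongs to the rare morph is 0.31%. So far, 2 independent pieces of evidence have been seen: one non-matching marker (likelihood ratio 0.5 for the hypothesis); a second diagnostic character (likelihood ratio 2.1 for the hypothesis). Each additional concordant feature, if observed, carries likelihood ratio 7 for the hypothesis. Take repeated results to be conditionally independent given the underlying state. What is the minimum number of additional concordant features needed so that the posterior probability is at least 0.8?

Prior odds = 0.0031/0.9969 = 31/9969.
Combined Bayes factor of the evidence already in hand = 0.5 × 2.1 = 1.05.
Odds after that evidence = (31/9969) × 1.05 = 217/66460.
Target odds = 0.8/0.2 = 4.
Need 7ⁿ ≥ 4 ÷ (217/66460) = 265840/217.
7³ = 343 falls short of 265840/217 but 7⁴ = 2401 reaches it, so n = 4.

4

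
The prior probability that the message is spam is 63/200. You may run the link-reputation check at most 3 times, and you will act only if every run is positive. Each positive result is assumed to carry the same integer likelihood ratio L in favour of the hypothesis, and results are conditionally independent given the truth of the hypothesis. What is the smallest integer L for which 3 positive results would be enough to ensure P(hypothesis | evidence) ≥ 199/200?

8

Prior odds = 0.315/0.685 = 63/137.
Target odds = 0.995/0.005 = 199.
Need L³ ≥ 199 ÷ (63/137) = 27263/63.
7³ = 343 < 27263/63 ≤ 512 = 8³, so L = 8.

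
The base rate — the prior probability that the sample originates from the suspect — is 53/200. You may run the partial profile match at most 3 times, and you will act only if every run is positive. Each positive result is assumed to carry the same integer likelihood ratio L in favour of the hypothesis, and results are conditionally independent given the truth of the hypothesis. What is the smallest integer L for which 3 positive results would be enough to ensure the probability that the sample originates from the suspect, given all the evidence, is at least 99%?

7

Prior odds = 0.265/0.735 = 53/147.
Target odds = 0.99/0.01 = 99.
Need L³ ≥ 99 ÷ (53/147) = 14553/53.
6³ = 216 < 14553/53 ≤ 343 = 7³, so L = 7.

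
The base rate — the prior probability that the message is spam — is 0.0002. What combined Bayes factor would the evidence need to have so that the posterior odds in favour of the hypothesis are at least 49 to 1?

244951

Prior odds = 0.0002/0.9998 = 1/4999.
Target odds = 49.
Required Bayes factor = 49 ÷ (1/4999) = 244951.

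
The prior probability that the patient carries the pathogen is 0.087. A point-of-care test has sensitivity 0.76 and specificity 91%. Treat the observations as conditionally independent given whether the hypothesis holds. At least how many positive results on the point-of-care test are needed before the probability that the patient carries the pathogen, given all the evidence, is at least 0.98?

Prior odds = 0.087/0.913 = 87/913.
False-positive rate = 1 − 0.91 = 0.09; likelihood ratio of a positive = 0.76/0.09 = 76/9.
Target posterior odds = 0.98/0.02 = 49.
Need (87/913) × (76/9)ⁿ ≥ 49, i.e. (76/9)ⁿ ≥ 44737/87.
(76/9)² = 5776/81 falls short of 44737/87 but (76/9)³ = 438976/729 reaches it, so n = 3.

3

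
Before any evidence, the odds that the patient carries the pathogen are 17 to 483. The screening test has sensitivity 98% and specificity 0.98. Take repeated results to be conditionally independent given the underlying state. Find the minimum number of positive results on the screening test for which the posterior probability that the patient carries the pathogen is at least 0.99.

3

Prior odds = 17/483.
False-positive rate = 1 − 0.98 = 0.02; likelihood ratio of a positive = 0.98/0.02 = 49.
Target odds: 0.99 ÷ 0.01 = 99.
Need (17/483) × 49ⁿ ≥ 99, i.e. 49ⁿ ≥ 47817/17.
49² = 2401 falls short of 47817/17 but 49³ = 117649 reaches it, so n = 3.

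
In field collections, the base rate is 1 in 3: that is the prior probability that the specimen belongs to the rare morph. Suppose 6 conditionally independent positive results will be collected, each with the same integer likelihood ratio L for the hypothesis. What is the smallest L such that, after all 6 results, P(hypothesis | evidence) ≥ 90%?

Prior odds = (1/3)/(2/3) = 0.5.
Target odds = 0.9/0.1 = 9.
Need L⁶ ≥ 9 ÷ 0.5 = 18.
1⁶ = 1 < 18 ≤ 64 = 2⁶, so L = 2.

2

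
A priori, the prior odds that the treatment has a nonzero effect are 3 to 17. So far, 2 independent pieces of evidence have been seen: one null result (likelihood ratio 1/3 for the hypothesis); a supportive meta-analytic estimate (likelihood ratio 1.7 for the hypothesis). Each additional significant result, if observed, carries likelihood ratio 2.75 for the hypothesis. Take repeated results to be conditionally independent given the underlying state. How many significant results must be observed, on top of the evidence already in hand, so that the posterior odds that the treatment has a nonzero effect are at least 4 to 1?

4

Prior odds = 3/17.
Combined Bayes factor of the evidence already in hand = (1/3) × 1.7 = 17/30.
Odds after that evidence = (3/17) × 17/30 = 0.1.
Target odds = 4.
Need 2.75ⁿ ≥ 4 ÷ 0.1 = 40.
2.75³ = 20.796875 falls short of 40 but 2.75⁴ = 57.19140625 reaches it, so n = 4.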